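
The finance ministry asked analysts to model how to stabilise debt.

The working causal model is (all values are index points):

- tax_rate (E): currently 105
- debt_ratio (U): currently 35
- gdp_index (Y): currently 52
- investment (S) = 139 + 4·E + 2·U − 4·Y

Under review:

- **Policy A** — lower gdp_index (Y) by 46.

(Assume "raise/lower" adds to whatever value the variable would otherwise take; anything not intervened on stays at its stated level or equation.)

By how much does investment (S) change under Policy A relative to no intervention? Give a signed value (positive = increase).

Baseline:
  E = 105
  U = 35
  Y = 52
  S = 139 + 4·105 + 2·35 − 4·52 = 421
Policy A (Y − 46):
  E = 105
  U = 35
  Y = 52 − 46 = 6
  S = 139 + 4·105 + 2·35 − 4·6 = 605
Change in S: 605 − 421 = 184

184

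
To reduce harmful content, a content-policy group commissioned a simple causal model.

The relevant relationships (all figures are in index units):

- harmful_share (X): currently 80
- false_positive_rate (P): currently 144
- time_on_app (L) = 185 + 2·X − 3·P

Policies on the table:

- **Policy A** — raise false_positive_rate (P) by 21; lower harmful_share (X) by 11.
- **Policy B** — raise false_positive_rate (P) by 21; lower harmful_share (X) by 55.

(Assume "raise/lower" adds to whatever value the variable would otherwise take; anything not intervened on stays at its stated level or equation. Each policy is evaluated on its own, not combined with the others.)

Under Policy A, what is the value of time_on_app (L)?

Policy A (P + 21, X − 11):
  X = 80 − 11 = 69
  P = 144 + 21 = 165
  L = 185 + 2·69 − 3·165 = -172

-172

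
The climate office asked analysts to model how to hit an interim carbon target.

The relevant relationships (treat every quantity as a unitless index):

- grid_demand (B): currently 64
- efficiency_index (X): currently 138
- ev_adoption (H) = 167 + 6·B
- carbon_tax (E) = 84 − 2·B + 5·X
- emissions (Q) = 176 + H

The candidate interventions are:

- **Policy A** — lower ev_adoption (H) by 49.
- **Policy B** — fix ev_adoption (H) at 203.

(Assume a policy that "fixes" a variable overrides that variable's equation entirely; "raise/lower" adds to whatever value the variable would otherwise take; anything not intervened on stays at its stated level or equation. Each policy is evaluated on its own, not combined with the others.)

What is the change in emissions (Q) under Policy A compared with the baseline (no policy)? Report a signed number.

-49

Baseline:
  B = 64
  H = 167 + 6·64 = 551
  Q = 176 + 551 = 727
Policy A (H − 49):
  B = 64
  H = 167 + 6·64 (−49 from intervention) = 502
  Q = 176 + 502 = 678
Change in Q: 678 − 727 = -49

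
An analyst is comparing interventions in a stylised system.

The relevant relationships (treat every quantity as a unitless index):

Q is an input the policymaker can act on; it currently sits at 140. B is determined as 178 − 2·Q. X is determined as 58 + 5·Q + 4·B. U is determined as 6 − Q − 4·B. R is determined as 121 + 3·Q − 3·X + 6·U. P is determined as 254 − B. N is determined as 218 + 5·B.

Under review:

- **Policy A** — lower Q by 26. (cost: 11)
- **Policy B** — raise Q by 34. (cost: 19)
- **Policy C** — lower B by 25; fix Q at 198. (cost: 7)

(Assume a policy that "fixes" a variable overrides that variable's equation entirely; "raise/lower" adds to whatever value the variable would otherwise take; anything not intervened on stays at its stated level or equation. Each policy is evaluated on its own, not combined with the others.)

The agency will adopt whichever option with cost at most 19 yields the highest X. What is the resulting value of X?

428

Policy A (Q − 26):
  Q = 140 − 26 = 114
  B = 178 − 2·114 = -50
  X = 58 + 5·114 + 4·(-50) = 428
Policy B (Q + 34):
  Q = 140 + 34 = 174
  B = 178 − 2·174 = -170
  X = 58 + 5·174 + 4·(-170) = 248
Policy C (B − 25, Q := 198):
  Q = 198
  B = 178 − 2·198 (−25 from intervention) = -243
  X = 58 + 5·198 + 4·(-243) = 76
Comparing — Policy A: X=428, Policy B: X=248, Policy C: X=76. Highest is 428 (Policy A).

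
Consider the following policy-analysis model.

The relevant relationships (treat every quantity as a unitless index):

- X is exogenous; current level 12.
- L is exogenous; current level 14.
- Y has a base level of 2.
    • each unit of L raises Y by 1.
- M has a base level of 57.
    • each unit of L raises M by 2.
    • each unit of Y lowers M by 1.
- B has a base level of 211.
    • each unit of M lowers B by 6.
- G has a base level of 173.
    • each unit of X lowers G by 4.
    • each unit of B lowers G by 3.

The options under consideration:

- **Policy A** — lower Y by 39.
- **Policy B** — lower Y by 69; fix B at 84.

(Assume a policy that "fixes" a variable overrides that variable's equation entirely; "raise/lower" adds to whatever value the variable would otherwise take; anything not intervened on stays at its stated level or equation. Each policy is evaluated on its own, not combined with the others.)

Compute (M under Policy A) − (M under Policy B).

Policy A (Y − 39):
  L = 14
  Y = 2 + 14 (−39 from intervention) = -23
  M = 57 + 2·14 − (-23) = 108
Policy B (Y − 69, B := 84):
  L = 14
  Y = 2 + 14 (−69 from intervention) = -53
  M = 57 + 2·14 − (-53) = 138
M: 108 − 138 = -30

-30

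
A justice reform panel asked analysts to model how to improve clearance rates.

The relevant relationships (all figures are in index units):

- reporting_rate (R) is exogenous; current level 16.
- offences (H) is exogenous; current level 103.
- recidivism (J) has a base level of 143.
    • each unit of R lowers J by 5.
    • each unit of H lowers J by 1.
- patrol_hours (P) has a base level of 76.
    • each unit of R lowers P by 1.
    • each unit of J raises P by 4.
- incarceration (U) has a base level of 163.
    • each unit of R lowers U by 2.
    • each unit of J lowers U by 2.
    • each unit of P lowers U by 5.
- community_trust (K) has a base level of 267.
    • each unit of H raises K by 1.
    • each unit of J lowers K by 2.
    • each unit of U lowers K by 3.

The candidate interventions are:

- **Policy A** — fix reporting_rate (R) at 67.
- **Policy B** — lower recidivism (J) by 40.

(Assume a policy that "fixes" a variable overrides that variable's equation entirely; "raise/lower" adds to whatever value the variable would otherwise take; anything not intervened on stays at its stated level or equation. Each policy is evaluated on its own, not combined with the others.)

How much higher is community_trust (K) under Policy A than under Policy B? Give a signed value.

-14219

Policy A (R := 67):
  R = 67
  H = 103
  J = 143 − 5·67 − 103 = -295
  P = 76 − 67 + 4·(-295) = -1171
  U = 163 − 2·67 − 2·(-295) − 5·(-1171) = 6474
  K = 267 + 103 − 2·(-295) − 3·6474 = -18462
Policy B (J − 40):
  R = 16
  H = 103
  J = 143 − 5·16 − 103 (−40 from intervention) = -80
  P = 76 − 16 + 4·(-80) = -260
  U = 163 − 2·16 − 2·(-80) − 5·(-260) = 1591
  K = 267 + 103 − 2·(-80) − 3·1591 = -4243
K: -18462 − (-4243) = -14219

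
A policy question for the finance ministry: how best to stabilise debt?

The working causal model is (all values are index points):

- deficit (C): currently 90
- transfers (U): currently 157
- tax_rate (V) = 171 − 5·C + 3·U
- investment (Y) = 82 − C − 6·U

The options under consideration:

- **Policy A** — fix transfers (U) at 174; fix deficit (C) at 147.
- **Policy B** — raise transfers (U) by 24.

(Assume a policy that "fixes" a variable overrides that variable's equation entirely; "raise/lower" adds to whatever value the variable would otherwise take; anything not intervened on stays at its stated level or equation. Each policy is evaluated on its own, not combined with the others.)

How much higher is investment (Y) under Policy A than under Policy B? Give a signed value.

Policy A (U := 174, C := 147):
  C = 147
  U = 174
  Y = 82 − 147 − 6·174 = -1109
Policy B (U + 24):
  C = 90
  U = 157 + 24 = 181
  Y = 82 − 90 − 6·181 = -1094
Y: -1109 − (-1094) = -15

-15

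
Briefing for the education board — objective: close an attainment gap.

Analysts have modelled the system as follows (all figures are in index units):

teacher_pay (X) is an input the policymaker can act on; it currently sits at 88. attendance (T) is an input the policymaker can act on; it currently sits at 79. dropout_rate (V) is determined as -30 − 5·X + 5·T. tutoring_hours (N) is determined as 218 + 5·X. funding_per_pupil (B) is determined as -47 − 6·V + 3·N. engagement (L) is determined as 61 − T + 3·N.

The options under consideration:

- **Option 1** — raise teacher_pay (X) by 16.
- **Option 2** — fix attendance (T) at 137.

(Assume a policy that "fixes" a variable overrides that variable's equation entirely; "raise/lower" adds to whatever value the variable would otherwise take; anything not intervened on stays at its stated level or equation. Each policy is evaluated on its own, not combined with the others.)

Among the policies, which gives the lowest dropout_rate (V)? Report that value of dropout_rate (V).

-155

Option 1 (X + 16):
  X = 88 + 16 = 104
  T = 79
  V = -30 − 5·104 + 5·79 = -155
Option 2 (T := 137):
  X = 88
  T = 137
  V = -30 − 5·88 + 5·137 = 215
Comparing — Option 1: V=-155, Option 2: V=215. Lowest is -155 (Option 1).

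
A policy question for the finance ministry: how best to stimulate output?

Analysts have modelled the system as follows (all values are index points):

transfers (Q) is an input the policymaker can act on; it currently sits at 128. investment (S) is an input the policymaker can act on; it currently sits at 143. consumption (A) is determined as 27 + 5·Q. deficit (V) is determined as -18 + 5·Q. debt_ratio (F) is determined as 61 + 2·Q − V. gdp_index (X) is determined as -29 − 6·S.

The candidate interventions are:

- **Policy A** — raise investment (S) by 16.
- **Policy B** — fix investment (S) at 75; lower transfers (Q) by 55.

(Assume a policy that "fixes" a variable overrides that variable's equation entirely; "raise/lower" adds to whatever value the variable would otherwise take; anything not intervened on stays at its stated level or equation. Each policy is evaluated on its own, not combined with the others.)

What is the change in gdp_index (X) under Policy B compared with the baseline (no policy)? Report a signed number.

Baseline:
  S = 143
  X = -29 − 6·143 = -887
Policy B (S := 75, Q − 55):
  S = 75
  X = -29 − 6·75 = -479
Change in X: -479 − (-887) = 408

408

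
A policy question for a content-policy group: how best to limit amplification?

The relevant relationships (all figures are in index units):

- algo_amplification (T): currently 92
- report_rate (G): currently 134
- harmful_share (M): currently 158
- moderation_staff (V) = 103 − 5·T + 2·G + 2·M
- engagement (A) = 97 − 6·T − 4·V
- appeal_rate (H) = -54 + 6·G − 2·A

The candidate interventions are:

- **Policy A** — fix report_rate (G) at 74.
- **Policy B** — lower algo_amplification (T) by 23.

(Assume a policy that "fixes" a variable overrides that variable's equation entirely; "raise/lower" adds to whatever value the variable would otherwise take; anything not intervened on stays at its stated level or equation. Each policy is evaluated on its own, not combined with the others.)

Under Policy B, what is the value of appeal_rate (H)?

Policy B (T − 23):
  T = 92 − 23 = 69
  G = 134
  M = 158
  V = 103 − 5·69 + 2·134 + 2·158 = 342
  A = 97 − 6·69 − 4·342 = -1685
  H = -54 + 6·134 − 2·(-1685) = 4120

4120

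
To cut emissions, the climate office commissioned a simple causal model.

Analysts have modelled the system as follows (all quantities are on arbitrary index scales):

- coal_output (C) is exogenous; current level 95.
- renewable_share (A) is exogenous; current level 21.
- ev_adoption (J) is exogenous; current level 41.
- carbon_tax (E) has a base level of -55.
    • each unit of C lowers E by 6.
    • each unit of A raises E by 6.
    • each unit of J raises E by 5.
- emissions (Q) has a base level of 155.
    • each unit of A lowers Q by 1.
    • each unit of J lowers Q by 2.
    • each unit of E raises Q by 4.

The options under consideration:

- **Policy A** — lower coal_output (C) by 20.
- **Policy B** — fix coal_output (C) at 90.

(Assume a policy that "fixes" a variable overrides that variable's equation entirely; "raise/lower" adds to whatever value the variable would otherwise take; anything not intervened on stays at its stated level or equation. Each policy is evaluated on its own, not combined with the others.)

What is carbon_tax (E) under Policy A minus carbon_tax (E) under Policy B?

Policy A (C − 20):
  C = 95 − 20 = 75
  A = 21
  J = 41
  E = -55 − 6·75 + 6·21 + 5·41 = -174
Policy B (C := 90):
  C = 90
  A = 21
  J = 41
  E = -55 − 6·90 + 6·21 + 5·41 = -264
E: -174 − (-264) = 90

90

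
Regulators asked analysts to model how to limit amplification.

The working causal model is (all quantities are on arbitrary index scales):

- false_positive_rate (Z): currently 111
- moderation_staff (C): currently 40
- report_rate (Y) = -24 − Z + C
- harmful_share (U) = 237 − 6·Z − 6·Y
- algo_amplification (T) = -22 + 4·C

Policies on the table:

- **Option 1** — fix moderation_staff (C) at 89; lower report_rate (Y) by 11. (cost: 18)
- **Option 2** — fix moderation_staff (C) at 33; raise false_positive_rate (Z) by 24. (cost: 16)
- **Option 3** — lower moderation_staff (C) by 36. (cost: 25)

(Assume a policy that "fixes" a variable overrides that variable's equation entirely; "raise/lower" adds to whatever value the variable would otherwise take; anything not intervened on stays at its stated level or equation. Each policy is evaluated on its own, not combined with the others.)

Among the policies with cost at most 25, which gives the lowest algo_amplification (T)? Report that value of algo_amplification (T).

Option 1 (C := 89, Y − 11):
  C = 89
  T = -22 + 4·89 = 334
Option 2 (C := 33, Z + 24):
  C = 33
  T = -22 + 4·33 = 110
Option 3 (C − 36):
  C = 40 − 36 = 4
  T = -22 + 4·4 = -6
Comparing — Option 1: T=334, Option 2: T=110, Option 3: T=-6. Lowest is -6 (Option 3).

-6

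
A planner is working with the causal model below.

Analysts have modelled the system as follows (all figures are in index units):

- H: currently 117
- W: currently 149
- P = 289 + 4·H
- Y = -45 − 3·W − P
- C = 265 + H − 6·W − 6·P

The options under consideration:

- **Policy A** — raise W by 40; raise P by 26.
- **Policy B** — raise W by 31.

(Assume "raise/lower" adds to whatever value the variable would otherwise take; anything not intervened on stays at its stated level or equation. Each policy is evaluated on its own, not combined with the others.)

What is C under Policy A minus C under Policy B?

-210

Policy A (W + 40, P + 26):
  H = 117
  W = 149 + 40 = 189
  P = 289 + 4·117 (+26 from intervention) = 783
  C = 265 + 117 − 6·189 − 6·783 = -5450
Policy B (W + 31):
  H = 117
  W = 149 + 31 = 180
  P = 289 + 4·117 = 757
  C = 265 + 117 − 6·180 − 6·757 = -5240
C: -5450 − (-5240) = -210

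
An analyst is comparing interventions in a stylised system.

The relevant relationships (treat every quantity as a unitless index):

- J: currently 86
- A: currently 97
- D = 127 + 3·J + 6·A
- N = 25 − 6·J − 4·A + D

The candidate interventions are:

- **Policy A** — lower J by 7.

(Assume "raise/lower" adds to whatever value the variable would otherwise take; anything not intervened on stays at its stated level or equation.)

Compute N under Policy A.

Policy A (J − 7):
  J = 86 − 7 = 79
  A = 97
  D = 127 + 3·79 + 6·97 = 946
  N = 25 − 6·79 − 4·97 + 946 = 109

109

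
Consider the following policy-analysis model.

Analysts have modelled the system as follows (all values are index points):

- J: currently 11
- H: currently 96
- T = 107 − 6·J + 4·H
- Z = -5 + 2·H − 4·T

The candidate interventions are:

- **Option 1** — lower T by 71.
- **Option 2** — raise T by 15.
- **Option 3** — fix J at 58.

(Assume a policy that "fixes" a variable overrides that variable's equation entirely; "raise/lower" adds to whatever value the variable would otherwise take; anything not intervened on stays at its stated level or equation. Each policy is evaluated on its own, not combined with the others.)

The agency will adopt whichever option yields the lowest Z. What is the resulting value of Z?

Option 1 (T − 71):
  J = 11
  H = 96
  T = 107 − 6·11 + 4·96 (−71 from intervention) = 354
  Z = -5 + 2·96 − 4·354 = -1229
Option 2 (T + 15):
  J = 11
  H = 96
  T = 107 − 6·11 + 4·96 (+15 from intervention) = 440
  Z = -5 + 2·96 − 4·440 = -1573
Option 3 (J := 58):
  J = 58
  H = 96
  T = 107 − 6·58 + 4·96 = 143
  Z = -5 + 2·96 − 4·143 = -385
Comparing — Option 1: Z=-1229, Option 2: Z=-1573, Option 3: Z=-385. Lowest is -1573 (Option 2).

-1573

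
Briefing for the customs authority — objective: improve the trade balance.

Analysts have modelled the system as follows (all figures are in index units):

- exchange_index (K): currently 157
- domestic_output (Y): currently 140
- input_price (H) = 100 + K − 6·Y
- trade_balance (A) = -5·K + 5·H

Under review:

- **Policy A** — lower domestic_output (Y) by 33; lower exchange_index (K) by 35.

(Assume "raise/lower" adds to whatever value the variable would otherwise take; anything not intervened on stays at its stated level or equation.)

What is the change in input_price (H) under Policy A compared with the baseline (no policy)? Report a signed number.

163

Baseline:
  K = 157
  Y = 140
  H = 100 + 157 − 6·140 = -583
Policy A (Y − 33, K − 35):
  K = 157 − 35 = 122
  Y = 140 − 33 = 107
  H = 100 + 122 − 6·107 = -420
Change in H: -420 − (-583) = 163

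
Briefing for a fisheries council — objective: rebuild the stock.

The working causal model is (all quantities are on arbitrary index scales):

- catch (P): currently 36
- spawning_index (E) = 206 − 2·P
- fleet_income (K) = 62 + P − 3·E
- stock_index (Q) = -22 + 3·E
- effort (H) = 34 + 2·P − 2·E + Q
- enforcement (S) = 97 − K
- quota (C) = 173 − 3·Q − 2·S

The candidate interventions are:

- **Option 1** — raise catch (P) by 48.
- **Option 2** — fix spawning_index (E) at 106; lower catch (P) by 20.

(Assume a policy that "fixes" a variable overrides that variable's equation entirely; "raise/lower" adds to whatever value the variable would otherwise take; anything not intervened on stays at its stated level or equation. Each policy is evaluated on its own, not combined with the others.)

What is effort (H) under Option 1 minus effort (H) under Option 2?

68

Option 1 (P + 48):
  P = 36 + 48 = 84
  E = 206 − 2·84 = 38
  Q = -22 + 3·38 = 92
  H = 34 + 2·84 − 2·38 + 92 = 218
Option 2 (E := 106, P − 20):
  P = 36 − 20 = 16
  E = 106
  Q = -22 + 3·106 = 296
  H = 34 + 2·16 − 2·106 + 296 = 150
H: 218 − 150 = 68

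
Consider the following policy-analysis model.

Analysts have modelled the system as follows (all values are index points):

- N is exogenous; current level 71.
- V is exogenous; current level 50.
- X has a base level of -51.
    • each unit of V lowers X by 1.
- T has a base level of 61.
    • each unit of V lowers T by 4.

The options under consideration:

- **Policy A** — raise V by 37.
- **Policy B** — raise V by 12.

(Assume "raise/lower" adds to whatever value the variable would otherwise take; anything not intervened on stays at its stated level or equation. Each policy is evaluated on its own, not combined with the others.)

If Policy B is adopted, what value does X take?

Policy B (V + 12):
  V = 50 + 12 = 62
  X = -51 − 62 = -113

-113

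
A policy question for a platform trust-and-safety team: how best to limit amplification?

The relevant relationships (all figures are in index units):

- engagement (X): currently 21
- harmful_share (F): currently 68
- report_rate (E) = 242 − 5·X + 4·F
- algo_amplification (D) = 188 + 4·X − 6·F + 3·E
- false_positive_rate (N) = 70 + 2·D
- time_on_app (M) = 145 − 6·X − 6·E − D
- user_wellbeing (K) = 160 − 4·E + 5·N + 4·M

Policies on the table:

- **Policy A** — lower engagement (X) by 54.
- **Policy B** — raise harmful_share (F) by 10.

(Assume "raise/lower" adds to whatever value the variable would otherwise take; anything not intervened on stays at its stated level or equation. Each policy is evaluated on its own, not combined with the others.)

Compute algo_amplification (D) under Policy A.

1685

Policy A (X − 54):
  X = 21 − 54 = -33
  F = 68
  E = 242 − 5·(-33) + 4·68 = 679
  D = 188 + 4·(-33) − 6·68 + 3·679 = 1685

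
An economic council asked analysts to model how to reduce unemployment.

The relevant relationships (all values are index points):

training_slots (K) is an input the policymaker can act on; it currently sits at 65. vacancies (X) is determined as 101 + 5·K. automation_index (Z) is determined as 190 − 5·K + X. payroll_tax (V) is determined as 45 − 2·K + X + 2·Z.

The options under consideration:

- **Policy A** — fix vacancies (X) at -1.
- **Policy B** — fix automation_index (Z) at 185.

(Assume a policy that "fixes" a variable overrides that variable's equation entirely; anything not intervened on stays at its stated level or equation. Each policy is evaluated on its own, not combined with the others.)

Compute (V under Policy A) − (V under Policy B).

-1069

Policy A (X := -1):
  K = 65
  X = -1
  Z = 190 − 5·65 + (-1) = -136
  V = 45 − 2·65 + (-1) + 2·(-136) = -358
Policy B (Z := 185):
  K = 65
  X = 101 + 5·65 = 426
  Z = 185
  V = 45 − 2·65 + 426 + 2·185 = 711
V: -358 − 711 = -1069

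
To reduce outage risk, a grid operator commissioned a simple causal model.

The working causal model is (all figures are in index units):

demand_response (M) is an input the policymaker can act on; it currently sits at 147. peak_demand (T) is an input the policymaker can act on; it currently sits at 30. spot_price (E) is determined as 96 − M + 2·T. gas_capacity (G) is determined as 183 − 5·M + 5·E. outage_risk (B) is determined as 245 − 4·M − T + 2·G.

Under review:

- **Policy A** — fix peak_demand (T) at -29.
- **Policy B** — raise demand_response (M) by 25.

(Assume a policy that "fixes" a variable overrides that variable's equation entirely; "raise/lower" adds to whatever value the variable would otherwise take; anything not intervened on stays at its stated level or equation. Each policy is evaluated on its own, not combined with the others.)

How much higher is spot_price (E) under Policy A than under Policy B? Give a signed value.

Policy A (T := -29):
  M = 147
  T = -29
  E = 96 − 147 + 2·(-29) = -109
Policy B (M + 25):
  M = 147 + 25 = 172
  T = 30
  E = 96 − 172 + 2·30 = -16
E: -109 − (-16) = -93

-93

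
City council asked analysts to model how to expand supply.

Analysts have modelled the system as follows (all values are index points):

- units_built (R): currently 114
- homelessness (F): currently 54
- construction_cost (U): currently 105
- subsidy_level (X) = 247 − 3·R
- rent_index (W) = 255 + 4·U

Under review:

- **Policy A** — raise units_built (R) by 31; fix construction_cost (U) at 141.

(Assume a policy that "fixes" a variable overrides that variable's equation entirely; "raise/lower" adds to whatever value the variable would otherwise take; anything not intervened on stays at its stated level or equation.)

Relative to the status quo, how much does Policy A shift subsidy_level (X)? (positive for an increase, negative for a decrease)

-93

Baseline:
  R = 114
  X = 247 − 3·114 = -95
Policy A (R + 31, U := 141):
  R = 114 + 31 = 145
  X = 247 − 3·145 = -188
Change in X: -188 − (-95) = -93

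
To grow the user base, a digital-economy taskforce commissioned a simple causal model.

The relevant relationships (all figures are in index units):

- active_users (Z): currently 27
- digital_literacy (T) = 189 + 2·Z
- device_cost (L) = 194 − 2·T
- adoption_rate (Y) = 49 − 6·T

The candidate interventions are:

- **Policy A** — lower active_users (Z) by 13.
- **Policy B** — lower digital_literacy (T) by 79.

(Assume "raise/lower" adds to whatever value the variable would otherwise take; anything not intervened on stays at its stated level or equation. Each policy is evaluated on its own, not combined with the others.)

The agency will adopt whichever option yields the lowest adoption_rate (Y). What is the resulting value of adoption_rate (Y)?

-1253

Policy A (Z − 13):
  Z = 27 − 13 = 14
  T = 189 + 2·14 = 217
  Y = 49 − 6·217 = -1253
Policy B (T − 79):
  Z = 27
  T = 189 + 2·27 (−79 from intervention) = 164
  Y = 49 − 6·164 = -935
Comparing — Policy A: Y=-1253, Policy B: Y=-935. Lowest is -1253 (Policy A).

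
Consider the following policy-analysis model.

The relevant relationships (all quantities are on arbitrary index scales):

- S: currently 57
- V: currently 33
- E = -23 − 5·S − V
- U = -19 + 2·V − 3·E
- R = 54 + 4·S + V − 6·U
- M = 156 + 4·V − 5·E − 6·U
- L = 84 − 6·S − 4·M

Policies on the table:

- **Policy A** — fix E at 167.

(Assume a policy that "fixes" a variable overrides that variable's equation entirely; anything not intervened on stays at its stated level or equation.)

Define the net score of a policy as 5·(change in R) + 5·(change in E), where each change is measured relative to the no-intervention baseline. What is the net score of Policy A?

Baseline:
  S = 57
  V = 33
  E = -23 − 5·57 − 33 = -341
  U = -19 + 2·33 − 3·(-341) = 1070
  R = 54 + 4·57 + 33 − 6·1070 = -6105
Policy A (E := 167):
  S = 57
  V = 33
  E = 167
  U = -19 + 2·33 − 3·167 = -454
  R = 54 + 4·57 + 33 − 6·(-454) = 3039
ΔR = 3039 − (-6105) = 9144; ΔE = 167 − (-341) = 508
Score = 5·9144 + 5·508 = 48260

48260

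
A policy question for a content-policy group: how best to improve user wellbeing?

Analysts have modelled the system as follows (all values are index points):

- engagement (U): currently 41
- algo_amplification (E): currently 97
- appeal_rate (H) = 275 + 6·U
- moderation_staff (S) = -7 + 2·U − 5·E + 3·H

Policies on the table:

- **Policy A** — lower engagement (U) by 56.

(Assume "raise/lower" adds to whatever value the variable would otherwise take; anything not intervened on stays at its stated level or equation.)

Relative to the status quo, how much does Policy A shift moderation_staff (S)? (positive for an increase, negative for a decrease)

-1120

Baseline:
  U = 41
  E = 97
  H = 275 + 6·41 = 521
  S = -7 + 2·41 − 5·97 + 3·521 = 1153
Policy A (U − 56):
  U = 41 − 56 = -15
  E = 97
  H = 275 + 6·(-15) = 185
  S = -7 + 2·(-15) − 5·97 + 3·185 = 33
Change in S: 33 − 1153 = -1120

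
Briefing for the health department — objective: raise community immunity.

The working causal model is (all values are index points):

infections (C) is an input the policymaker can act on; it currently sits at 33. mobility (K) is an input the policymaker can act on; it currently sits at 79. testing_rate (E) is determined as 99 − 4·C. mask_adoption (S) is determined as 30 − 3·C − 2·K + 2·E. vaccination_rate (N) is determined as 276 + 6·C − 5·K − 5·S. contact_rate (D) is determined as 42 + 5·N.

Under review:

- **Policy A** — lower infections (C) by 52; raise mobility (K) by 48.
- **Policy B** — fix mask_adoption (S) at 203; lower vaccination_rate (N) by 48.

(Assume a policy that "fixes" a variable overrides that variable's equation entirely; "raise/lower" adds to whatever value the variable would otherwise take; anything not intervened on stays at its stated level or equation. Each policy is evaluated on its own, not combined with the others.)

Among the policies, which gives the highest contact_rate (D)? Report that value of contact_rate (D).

Policy A (C − 52, K + 48):
  C = 33 − 52 = -19
  K = 79 + 48 = 127
  E = 99 − 4·(-19) = 175
  S = 30 − 3·(-19) − 2·127 + 2·175 = 183
  N = 276 + 6·(-19) − 5·127 − 5·183 = -1388
  D = 42 + 5·(-1388) = -6898
Policy B (S := 203, N − 48):
  C = 33
  K = 79
  E = 99 − 4·33 = -33
  S = 203
  N = 276 + 6·33 − 5·79 − 5·203 (−48 from intervention) = -984
  D = 42 + 5·(-984) = -4878
Comparing — Policy A: D=-6898, Policy B: D=-4878. Highest is -4878 (Policy B).

-4878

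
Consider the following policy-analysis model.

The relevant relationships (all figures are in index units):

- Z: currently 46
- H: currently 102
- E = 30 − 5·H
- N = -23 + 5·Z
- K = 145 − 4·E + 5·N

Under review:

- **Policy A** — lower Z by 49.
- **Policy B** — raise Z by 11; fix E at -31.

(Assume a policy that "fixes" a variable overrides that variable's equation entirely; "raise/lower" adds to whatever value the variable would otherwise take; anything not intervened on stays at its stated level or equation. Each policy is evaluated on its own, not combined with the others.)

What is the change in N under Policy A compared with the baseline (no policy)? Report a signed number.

-245

Baseline:
  Z = 46
  N = -23 + 5·46 = 207
Policy A (Z − 49):
  Z = 46 − 49 = -3
  N = -23 + 5·(-3) = -38
Change in N: -38 − 207 = -245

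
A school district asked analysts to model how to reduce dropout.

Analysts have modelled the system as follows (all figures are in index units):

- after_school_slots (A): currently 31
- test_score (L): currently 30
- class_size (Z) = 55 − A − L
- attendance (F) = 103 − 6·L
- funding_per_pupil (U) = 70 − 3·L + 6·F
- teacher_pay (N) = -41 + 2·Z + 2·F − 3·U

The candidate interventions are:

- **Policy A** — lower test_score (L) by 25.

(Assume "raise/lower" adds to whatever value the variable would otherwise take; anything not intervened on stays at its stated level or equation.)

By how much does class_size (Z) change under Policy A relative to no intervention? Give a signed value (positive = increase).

Baseline:
  A = 31
  L = 30
  Z = 55 − 31 − 30 = -6
Policy A (L − 25):
  A = 31
  L = 30 − 25 = 5
  Z = 55 − 31 − 5 = 19
Change in Z: 19 − (-6) = 25

25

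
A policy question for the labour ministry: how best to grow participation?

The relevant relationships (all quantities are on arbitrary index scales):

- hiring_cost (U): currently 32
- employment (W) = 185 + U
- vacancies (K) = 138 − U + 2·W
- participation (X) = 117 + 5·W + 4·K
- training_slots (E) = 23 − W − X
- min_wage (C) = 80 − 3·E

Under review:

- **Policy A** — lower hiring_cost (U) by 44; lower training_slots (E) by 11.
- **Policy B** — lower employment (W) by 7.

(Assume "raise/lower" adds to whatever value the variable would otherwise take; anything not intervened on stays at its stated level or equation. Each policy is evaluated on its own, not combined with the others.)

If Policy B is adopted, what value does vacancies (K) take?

526

Policy B (W − 7):
  U = 32
  W = 185 + 32 (−7 from intervention) = 210
  K = 138 − 32 + 2·210 = 526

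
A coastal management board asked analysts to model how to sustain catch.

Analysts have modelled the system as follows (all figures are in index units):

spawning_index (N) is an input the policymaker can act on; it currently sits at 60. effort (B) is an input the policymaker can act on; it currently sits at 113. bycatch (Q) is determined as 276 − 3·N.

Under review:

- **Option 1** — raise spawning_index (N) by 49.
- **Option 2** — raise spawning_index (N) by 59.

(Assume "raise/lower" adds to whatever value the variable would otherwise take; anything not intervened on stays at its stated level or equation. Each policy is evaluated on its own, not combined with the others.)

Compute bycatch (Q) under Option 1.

-51

Option 1 (N + 49):
  N = 60 + 49 = 109
  Q = 276 − 3·109 = -51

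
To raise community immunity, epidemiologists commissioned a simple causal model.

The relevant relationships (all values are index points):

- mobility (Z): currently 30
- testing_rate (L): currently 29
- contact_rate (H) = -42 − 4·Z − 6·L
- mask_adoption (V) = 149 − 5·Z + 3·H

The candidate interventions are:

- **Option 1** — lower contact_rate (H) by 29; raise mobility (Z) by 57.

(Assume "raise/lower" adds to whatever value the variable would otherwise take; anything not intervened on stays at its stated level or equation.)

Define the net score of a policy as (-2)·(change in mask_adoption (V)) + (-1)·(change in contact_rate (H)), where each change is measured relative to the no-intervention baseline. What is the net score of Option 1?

2369

Baseline:
  Z = 30
  L = 29
  H = -42 − 4·30 − 6·29 = -336
  V = 149 − 5·30 + 3·(-336) = -1009
Option 1 (H − 29, Z + 57):
  Z = 30 + 57 = 87
  L = 29
  H = -42 − 4·87 − 6·29 (−29 from intervention) = -593
  V = 149 − 5·87 + 3·(-593) = -2065
ΔV = -2065 − (-1009) = -1056; ΔH = -593 − (-336) = -257
Score = (-2)·(-1056) + (-1)·(-257) = 2369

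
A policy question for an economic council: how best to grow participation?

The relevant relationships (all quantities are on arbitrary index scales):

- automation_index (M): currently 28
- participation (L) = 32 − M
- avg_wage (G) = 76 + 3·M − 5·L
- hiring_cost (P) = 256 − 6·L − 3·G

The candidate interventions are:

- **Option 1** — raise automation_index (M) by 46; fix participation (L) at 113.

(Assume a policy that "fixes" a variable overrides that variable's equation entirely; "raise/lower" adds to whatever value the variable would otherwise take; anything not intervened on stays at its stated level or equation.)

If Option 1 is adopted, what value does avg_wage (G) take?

-267

Option 1 (M + 46, L := 113):
  M = 28 + 46 = 74
  L = 113
  G = 76 + 3·74 − 5·113 = -267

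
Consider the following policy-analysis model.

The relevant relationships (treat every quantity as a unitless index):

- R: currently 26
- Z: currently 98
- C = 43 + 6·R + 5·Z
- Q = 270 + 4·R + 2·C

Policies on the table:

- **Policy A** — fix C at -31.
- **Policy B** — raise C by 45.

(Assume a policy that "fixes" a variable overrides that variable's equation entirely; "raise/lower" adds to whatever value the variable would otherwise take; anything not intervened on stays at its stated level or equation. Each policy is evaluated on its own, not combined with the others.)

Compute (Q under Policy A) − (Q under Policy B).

-1530

Policy A (C := -31):
  R = 26
  Z = 98
  C = -31
  Q = 270 + 4·26 + 2·(-31) = 312
Policy B (C + 45):
  R = 26
  Z = 98
  C = 43 + 6·26 + 5·98 (+45 from intervention) = 734
  Q = 270 + 4·26 + 2·734 = 1842
Q: 312 − 1842 = -1530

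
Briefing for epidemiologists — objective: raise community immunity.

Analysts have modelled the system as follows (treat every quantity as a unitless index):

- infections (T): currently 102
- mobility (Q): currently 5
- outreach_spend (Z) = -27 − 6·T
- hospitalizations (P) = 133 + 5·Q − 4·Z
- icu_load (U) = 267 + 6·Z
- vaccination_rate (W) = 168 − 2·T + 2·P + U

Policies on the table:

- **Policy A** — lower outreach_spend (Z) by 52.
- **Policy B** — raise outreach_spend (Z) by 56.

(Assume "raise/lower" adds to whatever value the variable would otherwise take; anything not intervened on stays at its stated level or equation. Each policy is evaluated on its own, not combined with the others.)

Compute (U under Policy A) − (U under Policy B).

Policy A (Z − 52):
  T = 102
  Z = -27 − 6·102 (−52 from intervention) = -691
  U = 267 + 6·(-691) = -3879
Policy B (Z + 56):
  T = 102
  Z = -27 − 6·102 (+56 from intervention) = -583
  U = 267 + 6·(-583) = -3231
U: -3879 − (-3231) = -648

-648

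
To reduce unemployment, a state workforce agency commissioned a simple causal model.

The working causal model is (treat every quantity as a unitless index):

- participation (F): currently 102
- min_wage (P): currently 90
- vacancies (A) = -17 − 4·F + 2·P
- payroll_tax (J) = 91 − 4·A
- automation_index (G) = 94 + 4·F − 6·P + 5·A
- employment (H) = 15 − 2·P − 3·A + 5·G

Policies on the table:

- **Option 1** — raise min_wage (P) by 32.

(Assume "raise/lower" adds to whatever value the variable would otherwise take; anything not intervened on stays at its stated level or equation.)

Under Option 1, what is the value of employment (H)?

Option 1 (P + 32):
  F = 102
  P = 90 + 32 = 122
  A = -17 − 4·102 + 2·122 = -181
  G = 94 + 4·102 − 6·122 + 5·(-181) = -1135
  H = 15 − 2·122 − 3·(-181) + 5·(-1135) = -5361

-5361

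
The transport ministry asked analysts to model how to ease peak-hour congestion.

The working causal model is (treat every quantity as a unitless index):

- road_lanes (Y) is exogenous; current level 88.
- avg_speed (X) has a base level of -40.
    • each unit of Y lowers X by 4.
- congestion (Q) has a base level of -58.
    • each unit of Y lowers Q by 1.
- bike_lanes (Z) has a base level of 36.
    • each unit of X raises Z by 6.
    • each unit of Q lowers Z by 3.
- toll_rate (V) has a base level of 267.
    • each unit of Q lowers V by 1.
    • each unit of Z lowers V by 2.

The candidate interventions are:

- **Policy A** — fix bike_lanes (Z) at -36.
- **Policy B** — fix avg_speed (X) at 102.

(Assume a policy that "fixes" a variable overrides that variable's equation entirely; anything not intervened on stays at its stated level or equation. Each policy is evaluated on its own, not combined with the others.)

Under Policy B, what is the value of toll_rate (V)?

-1759

Policy B (X := 102):
  Y = 88
  X = 102
  Q = -58 − 88 = -146
  Z = 36 + 6·102 − 3·(-146) = 1086
  V = 267 − (-146) − 2·1086 = -1759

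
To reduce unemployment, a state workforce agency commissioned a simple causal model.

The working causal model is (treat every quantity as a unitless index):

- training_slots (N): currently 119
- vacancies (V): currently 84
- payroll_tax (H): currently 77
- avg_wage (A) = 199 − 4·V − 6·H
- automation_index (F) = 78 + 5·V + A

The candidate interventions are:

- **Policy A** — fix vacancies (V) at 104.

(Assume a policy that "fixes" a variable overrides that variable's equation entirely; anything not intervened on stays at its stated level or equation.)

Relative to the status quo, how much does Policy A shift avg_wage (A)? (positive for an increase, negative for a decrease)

Baseline:
  V = 84
  H = 77
  A = 199 − 4·84 − 6·77 = -599
Policy A (V := 104):
  V = 104
  H = 77
  A = 199 − 4·104 − 6·77 = -679
Change in A: -679 − (-599) = -80

-80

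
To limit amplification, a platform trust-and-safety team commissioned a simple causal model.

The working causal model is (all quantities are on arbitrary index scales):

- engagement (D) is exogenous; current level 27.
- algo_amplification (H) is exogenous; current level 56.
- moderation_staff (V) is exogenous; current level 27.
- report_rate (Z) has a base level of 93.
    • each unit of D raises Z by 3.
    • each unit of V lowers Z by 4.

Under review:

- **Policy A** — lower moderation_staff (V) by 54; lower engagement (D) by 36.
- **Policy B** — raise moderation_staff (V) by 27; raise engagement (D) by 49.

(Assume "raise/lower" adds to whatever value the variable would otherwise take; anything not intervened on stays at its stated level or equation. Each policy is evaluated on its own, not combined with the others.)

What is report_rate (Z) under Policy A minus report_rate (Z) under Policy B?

69

Policy A (V − 54, D − 36):
  D = 27 − 36 = -9
  V = 27 − 54 = -27
  Z = 93 + 3·(-9) − 4·(-27) = 174
Policy B (V + 27, D + 49):
  D = 27 + 49 = 76
  V = 27 + 27 = 54
  Z = 93 + 3·76 − 4·54 = 105
Z: 174 − 105 = 69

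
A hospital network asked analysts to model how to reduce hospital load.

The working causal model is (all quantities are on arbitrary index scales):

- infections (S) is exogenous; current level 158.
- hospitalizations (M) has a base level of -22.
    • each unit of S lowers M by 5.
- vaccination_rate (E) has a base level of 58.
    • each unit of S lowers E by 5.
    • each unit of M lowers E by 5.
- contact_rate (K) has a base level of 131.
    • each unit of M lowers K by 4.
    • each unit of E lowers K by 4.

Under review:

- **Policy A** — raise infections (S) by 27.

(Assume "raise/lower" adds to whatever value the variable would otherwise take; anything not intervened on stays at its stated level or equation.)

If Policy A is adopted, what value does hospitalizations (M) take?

Policy A (S + 27):
  S = 158 + 27 = 185
  M = -22 − 5·185 = -947

-947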